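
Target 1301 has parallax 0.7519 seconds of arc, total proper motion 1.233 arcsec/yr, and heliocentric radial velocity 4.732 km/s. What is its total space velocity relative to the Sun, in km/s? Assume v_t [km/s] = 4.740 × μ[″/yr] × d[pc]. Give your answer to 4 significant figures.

9.100 km/s

d = 1/p = 1/0.7519″ = 1.33 pc.
v_t = 4.740 μ d = 4.740 × 1.233 × 1.33 = 7.7731 km/s.
v = √(v_r² + v_t²) = √(4.732² + 7.7731²) = √82.8129 = 9.1002 km/s.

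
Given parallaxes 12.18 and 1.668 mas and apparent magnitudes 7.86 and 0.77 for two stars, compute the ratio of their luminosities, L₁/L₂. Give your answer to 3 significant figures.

L₁/L₂ = 2.74 × 10^-5

d₁ = 1/p₁ = 1/0.01218″ = 82.102 pc; d₂ = 1/p₂ = 1/0.001668″ = 599.52 pc.
M₁ = m₁ − 5 log₁₀ d₁ + 5 = 7.86 − 9.5718 + 5 = 3.2882.
M₂ = 0.77 − 13.8890 + 5 = -8.1190.
L₁/L₂ = 10^(0.4(M₂ − M₁)) = 10^(0.4 × (-11.4072)) = 10^(-4.56288) = 0.00002736.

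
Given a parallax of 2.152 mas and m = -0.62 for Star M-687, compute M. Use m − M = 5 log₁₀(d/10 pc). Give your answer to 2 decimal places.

d = 1/p = 1/0.002152″ = 464.68 pc.
m − M = 5 log₁₀(464.68) − 5 = 13.3358 − 5 = 8.3358.
M = m − (m − M) = -0.62 − 8.3358 = -8.96.

M = -8.96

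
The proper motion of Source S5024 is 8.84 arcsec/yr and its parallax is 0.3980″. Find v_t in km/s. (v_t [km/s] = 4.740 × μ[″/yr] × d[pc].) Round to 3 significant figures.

105 km/s

d = 1/p = 1/0.3980″ = 2.5126 pc.
v_t = 4.74 × μ × d = 4.74 × 8.84 × 2.5126 = 105.28 km/s.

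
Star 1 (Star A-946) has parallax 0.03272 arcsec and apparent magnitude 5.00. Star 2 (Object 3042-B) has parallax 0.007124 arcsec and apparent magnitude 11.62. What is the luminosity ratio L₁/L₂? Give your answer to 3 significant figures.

d₁ = 1/p₁ = 1/0.03272″ = 30.562 pc; d₂ = 1/p₂ = 1/0.007124″ = 140.37 pc.
M₁ = m₁ − 5 log₁₀ d₁ + 5 = 5.00 − 7.4259 + 5 = 2.5741.
M₂ = 11.62 − 10.7364 + 5 = 5.8836.
L₁/L₂ = 10^(0.4(M₂ − M₁)) = 10^(0.4 × 3.3095) = 10^1.32380 = 21.077.

L₁/L₂ = 21.1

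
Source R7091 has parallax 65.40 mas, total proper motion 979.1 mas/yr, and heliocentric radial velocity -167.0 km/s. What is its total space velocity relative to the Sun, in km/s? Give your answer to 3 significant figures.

d = 1/p = 1/0.06540″ = 15.291 pc.
μ = 979.1 mas/yr = 0.9791 ″/yr.
v_t = 4.740 μ d = 4.740 × 0.9791 × 15.291 = 70.965 km/s.
v = √(v_r² + v_t²) = √((-167.0)² + 70.965²) = √32925 = 181.45 km/s.

181 km/s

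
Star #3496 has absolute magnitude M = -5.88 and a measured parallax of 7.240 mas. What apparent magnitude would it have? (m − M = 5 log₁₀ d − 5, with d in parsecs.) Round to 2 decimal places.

d = 1/p = 1/0.007240″ = 138.12 pc.
m − M = 5 log₁₀ d − 5 = 5 log₁₀(138.12) − 5 = 10.7013 − 5 = 5.7013.
m = M + (m − M) = -5.88 + 5.7013 = -0.18.

m = -0.18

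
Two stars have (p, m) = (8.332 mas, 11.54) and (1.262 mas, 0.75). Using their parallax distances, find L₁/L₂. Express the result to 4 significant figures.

L₁/L₂ = 1.108 × 10^-6

d₁ = 1/p₁ = 1/0.008332″ = 120.02 pc; d₂ = 1/p₂ = 1/0.001262″ = 792.39 pc.
M₁ = m₁ − 5 log₁₀ d₁ + 5 = 11.54 − 10.3963 + 5 = 6.1437.
M₂ = 0.75 − 14.4947 + 5 = -8.7447.
L₁/L₂ = 10^(0.4(M₂ − M₁)) = 10^(0.4 × (-14.8884)) = 10^(-5.95536) = 0.0000011083.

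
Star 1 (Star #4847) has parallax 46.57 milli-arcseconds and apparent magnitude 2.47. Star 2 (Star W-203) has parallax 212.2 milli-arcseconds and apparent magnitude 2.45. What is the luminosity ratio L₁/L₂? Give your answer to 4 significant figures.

L₁/L₂ = 20.38

d₁ = 1/p₁ = 1/0.04657″ = 21.473 pc; d₂ = 1/p₂ = 1/0.2122″ = 4.7125 pc.
M₁ = m₁ − 5 log₁₀ d₁ + 5 = 2.47 − 6.6595 + 5 = 0.8105.
M₂ = 2.45 − 3.3663 + 5 = 4.0837.
L₁/L₂ = 10^(0.4(M₂ − M₁)) = 10^(0.4 × 3.2732) = 10^1.30928 = 20.384.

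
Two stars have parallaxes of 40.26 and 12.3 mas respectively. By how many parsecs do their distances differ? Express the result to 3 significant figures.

56.5 pc

d_A = 1/0.04026″ = 24.839 pc; d_B = 1/0.01230″ = 81.301 pc.
|d_B − d_A| = |81.301 − 24.839| = 56.462 pc.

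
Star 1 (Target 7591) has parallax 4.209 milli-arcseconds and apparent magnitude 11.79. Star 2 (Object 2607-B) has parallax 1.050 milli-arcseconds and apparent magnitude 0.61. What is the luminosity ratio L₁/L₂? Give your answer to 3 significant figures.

L₁/L₂ = 2.10 × 10^-6

d₁ = 1/p₁ = 1/0.004209″ = 237.59 pc; d₂ = 1/p₂ = 1/0.001050″ = 952.38 pc.
M₁ = m₁ − 5 log₁₀ d₁ + 5 = 11.79 − 11.8791 + 5 = 4.9109.
M₂ = 0.61 − 14.8941 + 5 = -9.2841.
L₁/L₂ = 10^(0.4(M₂ − M₁)) = 10^(0.4 × (-14.1950)) = 10^(-5.67800) = 0.0000020989.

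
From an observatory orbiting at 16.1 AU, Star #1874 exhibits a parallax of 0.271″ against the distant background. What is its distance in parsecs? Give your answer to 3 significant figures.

With baseline B (in AU) and parallax p (in arcsec), d = B/p parsecs.
d = 16.1 / 0.271 = 59.41 pc.

59.4 pc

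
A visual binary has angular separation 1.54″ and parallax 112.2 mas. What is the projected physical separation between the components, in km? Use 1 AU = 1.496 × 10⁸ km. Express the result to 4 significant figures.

d = 1/p = 1/0.1122″ = 8.9127 pc.
At distance d (pc), an angle of θ arcsec spans θ·d AU: s = 1.54 × 8.9127 = 13.726 AU.
= 13.726 × 1.496 × 10⁸ km = 2.0534 × 10^9 km.

2.053 × 10^9 km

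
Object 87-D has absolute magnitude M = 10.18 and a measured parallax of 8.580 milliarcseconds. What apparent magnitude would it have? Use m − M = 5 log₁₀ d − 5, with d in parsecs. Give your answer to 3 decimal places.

d = 1/p = 1/0.008580″ = 116.55 pc.
m − M = 5 log₁₀ d − 5 = 5 log₁₀(116.55) − 5 = 10.3326 − 5 = 5.3326.
m = M + (m − M) = 10.18 + 5.3326 = 15.513.

m = 15.513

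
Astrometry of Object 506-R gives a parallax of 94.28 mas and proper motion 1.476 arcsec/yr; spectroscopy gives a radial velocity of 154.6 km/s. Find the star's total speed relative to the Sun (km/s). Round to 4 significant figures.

171.5 km/s

d = 1/p = 1/0.09428″ = 10.607 pc.
v_t = 4.740 μ d = 4.740 × 1.476 × 10.607 = 74.209 km/s.
v = √(v_r² + v_t²) = √(154.6² + 74.209²) = √29408.1 = 171.49 km/s.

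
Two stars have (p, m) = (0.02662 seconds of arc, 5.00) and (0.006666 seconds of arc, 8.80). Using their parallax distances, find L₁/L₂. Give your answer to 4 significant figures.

L₁/L₂ = 2.076

d₁ = 1/p₁ = 1/0.02662″ = 37.566 pc; d₂ = 1/p₂ = 1/0.006666″ = 150.02 pc.
M₁ = m₁ − 5 log₁₀ d₁ + 5 = 5.00 − 7.8740 + 5 = 2.1260.
M₂ = 8.80 − 10.8807 + 5 = 2.9193.
L₁/L₂ = 10^(0.4(M₂ − M₁)) = 10^(0.4 × 0.7933) = 10^0.31732 = 2.0764.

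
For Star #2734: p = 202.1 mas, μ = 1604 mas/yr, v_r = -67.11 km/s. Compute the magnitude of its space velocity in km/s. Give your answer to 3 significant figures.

d = 1/p = 1/0.2021″ = 4.948 pc.
μ = 1604 mas/yr = 1.604 ″/yr.
v_t = 4.740 μ d = 4.740 × 1.604 × 4.948 = 37.619 km/s.
v = √(v_r² + v_t²) = √((-67.11)² + 37.619²) = √5918.94 = 76.935 km/s.

76.9 km/s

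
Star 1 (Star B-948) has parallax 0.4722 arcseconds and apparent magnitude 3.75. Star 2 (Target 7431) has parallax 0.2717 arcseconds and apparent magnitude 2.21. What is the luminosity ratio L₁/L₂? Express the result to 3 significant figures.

L₁/L₂ = 0.0802

d₁ = 1/p₁ = 1/0.4722″ = 2.1177 pc; d₂ = 1/p₂ = 1/0.2717″ = 3.6805 pc.
M₁ = m₁ − 5 log₁₀ d₁ + 5 = 3.75 − 1.6293 + 5 = 7.1207.
M₂ = 2.21 − 2.8295 + 5 = 4.3805.
L₁/L₂ = 10^(0.4(M₂ − M₁)) = 10^(0.4 × (-2.7402)) = 10^(-1.09608) = 0.080153.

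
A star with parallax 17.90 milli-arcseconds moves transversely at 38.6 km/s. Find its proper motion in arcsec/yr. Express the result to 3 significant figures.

0.146 arcsec/yr

d = 1/p = 1/0.01790″ = 55.866 pc.
μ = v_t / (4.74 d) = 38.6 / (4.74 × 55.866) = 38.6 / 264.8 = 0.14577 ″/yr.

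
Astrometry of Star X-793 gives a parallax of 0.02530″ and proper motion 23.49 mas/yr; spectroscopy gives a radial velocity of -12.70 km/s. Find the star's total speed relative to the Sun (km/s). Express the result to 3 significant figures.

d = 1/p = 1/0.02530″ = 39.526 pc.
μ = 23.49 mas/yr = 0.02349 ″/yr.
v_t = 4.740 μ d = 4.740 × 0.02349 × 39.526 = 4.4009 km/s.
v = √(v_r² + v_t²) = √((-12.70)² + 4.4009²) = √180.658 = 13.441 km/s.

13.4 km/s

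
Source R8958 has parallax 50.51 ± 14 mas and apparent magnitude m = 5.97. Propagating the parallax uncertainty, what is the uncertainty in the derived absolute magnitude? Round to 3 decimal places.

σ_M = 0.602 mag

M = m − 5 log₁₀ d + 5 = m + 5 log₁₀ p + 5, so ∂M/∂p = 5/(p ln 10).
σ_M = (5/ln 10) · (σ_p/p) = 2.1715 × 14/50.51 = 2.1715 × 0.27717 = 0.60187.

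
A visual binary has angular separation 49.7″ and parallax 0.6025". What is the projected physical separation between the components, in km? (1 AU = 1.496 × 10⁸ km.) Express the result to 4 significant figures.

d = 1/p = 1/0.6025″ = 1.6598 pc.
At distance d (pc), an angle of θ arcsec spans θ·d AU: s = 49.7 × 1.6598 = 82.492 AU.
= 82.492 × 1.496 × 10⁸ km = 1.2341 × 10^10 km.

1.234 × 10^10 km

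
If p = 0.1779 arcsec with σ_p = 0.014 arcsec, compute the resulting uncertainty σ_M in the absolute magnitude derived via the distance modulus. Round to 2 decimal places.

σ_M = 0.17 mag

M = m − 5 log₁₀ d + 5 = m + 5 log₁₀ p + 5, so ∂M/∂p = 5/(p ln 10).
σ_M = (5/ln 10) · (σ_p/p) = 2.1715 × 0.014/0.1779 = 2.1715 × 0.078696 = 0.17089.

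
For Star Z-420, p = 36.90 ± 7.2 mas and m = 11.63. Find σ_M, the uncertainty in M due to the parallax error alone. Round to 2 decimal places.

M = m − 5 log₁₀ d + 5 = m + 5 log₁₀ p + 5, so ∂M/∂p = 5/(p ln 10).
σ_M = (5/ln 10) · (σ_p/p) = 2.1715 × 7.2/36.90 = 2.1715 × 0.19512 = 0.4237.

σ_M = 0.42 mag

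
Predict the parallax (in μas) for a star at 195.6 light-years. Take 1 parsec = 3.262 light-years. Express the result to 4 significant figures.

d = 195.6 ly ÷ 3.262 = 59.963 pc.
p = 1/d = 1/59.963 = 0.016677 arcsec.
= 0.016677 × 10⁶ = 16677 μas.

16680 μas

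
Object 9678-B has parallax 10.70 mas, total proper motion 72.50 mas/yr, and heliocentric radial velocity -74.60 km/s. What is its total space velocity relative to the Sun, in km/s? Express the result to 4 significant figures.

81.22 km/s

d = 1/p = 1/0.01070″ = 93.458 pc.
μ = 72.50 mas/yr = 0.07250 ″/yr.
v_t = 4.740 μ d = 4.740 × 0.07250 × 93.458 = 32.117 km/s.
v = √(v_r² + v_t²) = √((-74.60)² + 32.117²) = √6596.66 = 81.22 km/s.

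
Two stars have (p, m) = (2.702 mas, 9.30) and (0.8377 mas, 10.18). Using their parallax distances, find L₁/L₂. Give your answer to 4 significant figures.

d₁ = 1/p₁ = 1/0.002702″ = 370.1 pc; d₂ = 1/p₂ = 1/0.0008377″ = 1193.7 pc.
M₁ = m₁ − 5 log₁₀ d₁ + 5 = 9.30 − 12.8416 + 5 = 1.4584.
M₂ = 10.18 − 15.3845 + 5 = -0.2045.
L₁/L₂ = 10^(0.4(M₂ − M₁)) = 10^(0.4 × (-1.6629)) = 10^(-0.66516) = 0.21619.

L₁/L₂ = 0.2162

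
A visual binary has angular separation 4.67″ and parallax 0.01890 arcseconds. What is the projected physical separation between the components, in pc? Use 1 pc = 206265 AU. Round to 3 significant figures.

0.00120 pc

d = 1/p = 1/0.01890″ = 52.91 pc.
At distance d (pc), an angle of θ arcsec spans θ·d AU: s = 4.67 × 52.91 = 247.09 AU.
= 247.09 / 206265 = 0.0011979 pc.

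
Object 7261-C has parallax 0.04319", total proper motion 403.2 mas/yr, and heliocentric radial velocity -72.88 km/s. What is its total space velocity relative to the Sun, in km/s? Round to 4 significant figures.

85.26 km/s

d = 1/p = 1/0.04319″ = 23.154 pc.
μ = 403.2 mas/yr = 0.4032 ″/yr.
v_t = 4.740 μ d = 4.740 × 0.4032 × 23.154 = 44.251 km/s.
v = √(v_r² + v_t²) = √((-72.88)² + 44.251²) = √7269.65 = 85.262 km/s.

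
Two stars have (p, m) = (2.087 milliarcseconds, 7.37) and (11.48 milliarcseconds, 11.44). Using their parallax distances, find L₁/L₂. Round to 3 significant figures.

L₁/L₂ = 1280

d₁ = 1/p₁ = 1/0.002087″ = 479.16 pc; d₂ = 1/p₂ = 1/0.01148″ = 87.108 pc.
M₁ = m₁ − 5 log₁₀ d₁ + 5 = 7.37 − 13.4024 + 5 = -1.0324.
M₂ = 11.44 − 9.7003 + 5 = 6.7397.
L₁/L₂ = 10^(0.4(M₂ − M₁)) = 10^(0.4 × 7.7721) = 10^3.10884 = 1284.8.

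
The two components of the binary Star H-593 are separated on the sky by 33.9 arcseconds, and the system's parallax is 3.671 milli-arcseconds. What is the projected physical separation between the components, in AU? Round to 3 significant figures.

d = 1/p = 1/0.003671″ = 272.41 pc.
At distance d (pc), an angle of θ arcsec spans θ·d AU: s = 33.9 × 272.41 = 9234.7 AU.

9230 AU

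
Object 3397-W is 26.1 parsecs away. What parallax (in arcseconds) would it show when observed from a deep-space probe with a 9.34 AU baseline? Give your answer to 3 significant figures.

p (arcsec) = B (AU) / d (pc).
p = 9.34 / 26.1 = 0.35785 arcsec.

0.358 arcsec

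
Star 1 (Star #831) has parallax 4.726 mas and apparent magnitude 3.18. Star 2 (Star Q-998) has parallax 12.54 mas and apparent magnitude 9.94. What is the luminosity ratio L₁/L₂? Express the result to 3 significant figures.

L₁/L₂ = 3560

d₁ = 1/p₁ = 1/0.004726″ = 211.6 pc; d₂ = 1/p₂ = 1/0.01254″ = 79.745 pc.
M₁ = m₁ − 5 log₁₀ d₁ + 5 = 3.18 − 11.6276 + 5 = -3.4476.
M₂ = 9.94 − 9.5085 + 5 = 5.4315.
L₁/L₂ = 10^(0.4(M₂ − M₁)) = 10^(0.4 × 8.8791) = 10^3.55164 = 3561.6.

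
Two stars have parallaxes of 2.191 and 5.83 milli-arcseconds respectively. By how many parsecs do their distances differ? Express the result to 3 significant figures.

285 pc

d_A = 1/0.002191″ = 456.41 pc; d_B = 1/0.005830″ = 171.53 pc.
|d_B − d_A| = |171.53 − 456.41| = 284.88 pc.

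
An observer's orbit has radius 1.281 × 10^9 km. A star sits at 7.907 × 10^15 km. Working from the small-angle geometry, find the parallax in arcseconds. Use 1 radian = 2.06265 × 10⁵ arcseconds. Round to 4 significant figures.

0.03342 arcsec

θ ≈ B/d = (1.281 × 10^9) / (7.907 × 10^15) = 1.6201 × 10^-7 rad.
In arcseconds: 1.6201 × 10^-7 × 206265 = 0.033417″.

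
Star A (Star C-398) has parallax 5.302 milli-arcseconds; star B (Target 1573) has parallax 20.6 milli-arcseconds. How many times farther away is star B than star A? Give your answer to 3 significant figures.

Since d = 1/p, d_B/d_A = p_A/p_B.
= 5.302 / 20.6 = 0.25738.

0.257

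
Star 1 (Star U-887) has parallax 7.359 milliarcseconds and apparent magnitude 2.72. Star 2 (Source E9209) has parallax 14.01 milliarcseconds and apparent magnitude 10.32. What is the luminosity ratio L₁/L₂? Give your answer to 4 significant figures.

L₁/L₂ = 3974

d₁ = 1/p₁ = 1/0.007359″ = 135.89 pc; d₂ = 1/p₂ = 1/0.01401″ = 71.378 pc.
M₁ = m₁ − 5 log₁₀ d₁ + 5 = 2.72 − 10.6659 + 5 = -2.9459.
M₂ = 10.32 − 9.2678 + 5 = 6.0522.
L₁/L₂ = 10^(0.4(M₂ − M₁)) = 10^(0.4 × 8.9981) = 10^3.59924 = 3974.1.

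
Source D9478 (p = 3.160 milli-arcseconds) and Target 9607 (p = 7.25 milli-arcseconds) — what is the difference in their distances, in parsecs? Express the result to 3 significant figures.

d_A = 1/0.003160″ = 316.46 pc; d_B = 1/0.007250″ = 137.93 pc.
|d_B − d_A| = |137.93 − 316.46| = 178.53 pc.

179 pc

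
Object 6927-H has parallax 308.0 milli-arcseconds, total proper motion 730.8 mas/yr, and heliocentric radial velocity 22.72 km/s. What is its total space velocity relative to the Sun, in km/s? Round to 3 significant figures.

d = 1/p = 1/0.3080″ = 3.2468 pc.
μ = 730.8 mas/yr = 0.7308 ″/yr.
v_t = 4.740 μ d = 4.740 × 0.7308 × 3.2468 = 11.247 km/s.
v = √(v_r² + v_t²) = √(22.72² + 11.247²) = √642.693 = 25.351 km/s.

25.4 km/s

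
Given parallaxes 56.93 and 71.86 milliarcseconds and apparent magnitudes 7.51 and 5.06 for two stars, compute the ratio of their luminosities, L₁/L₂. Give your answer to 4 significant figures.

L₁/L₂ = 0.1668

d₁ = 1/p₁ = 1/0.05693″ = 17.565 pc; d₂ = 1/p₂ = 1/0.07186″ = 13.916 pc.
M₁ = m₁ − 5 log₁₀ d₁ + 5 = 7.51 − 6.2232 + 5 = 6.2868.
M₂ = 5.06 − 5.7176 + 5 = 4.3424.
L₁/L₂ = 10^(0.4(M₂ − M₁)) = 10^(0.4 × (-1.9444)) = 10^(-0.77776) = 0.16682.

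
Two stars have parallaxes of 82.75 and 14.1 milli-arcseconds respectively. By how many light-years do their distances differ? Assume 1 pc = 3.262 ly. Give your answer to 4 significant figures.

d_A = 1/0.08275″ = 12.085 pc; d_B = 1/0.01410″ = 70.922 pc.
|d_B − d_A| = |70.922 − 12.085| = 58.837 pc = 58.837 × 3.262 ly = 191.93 ly.

191.9 ly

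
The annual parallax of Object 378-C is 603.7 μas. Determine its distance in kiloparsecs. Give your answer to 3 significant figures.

p = 603.7 μas = 0.0006037 arcsec.
d = 1/p = 1/0.0006037 = 1656.5 pc.
= 1.6565 kpc.

1.66 kpc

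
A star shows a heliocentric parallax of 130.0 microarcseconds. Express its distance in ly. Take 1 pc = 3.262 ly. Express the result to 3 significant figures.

25100 ly

p = 130.0 microarcseconds = 0.0001300 arcsec.
d = 1/p = 1/0.0001300 = 7692.3 pc.
In light-years: 7692.3 × 3.262 = 25092 ly.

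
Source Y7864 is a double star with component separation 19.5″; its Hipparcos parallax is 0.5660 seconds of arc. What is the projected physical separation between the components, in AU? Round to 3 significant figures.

34.5 AU

d = 1/p = 1/0.5660″ = 1.7668 pc.
At distance d (pc), an angle of θ arcsec spans θ·d AU: s = 19.5 × 1.7668 = 34.453 AU.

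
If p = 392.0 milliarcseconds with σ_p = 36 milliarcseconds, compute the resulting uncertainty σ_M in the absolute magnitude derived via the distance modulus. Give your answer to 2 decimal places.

M = m − 5 log₁₀ d + 5 = m + 5 log₁₀ p + 5, so ∂M/∂p = 5/(p ln 10).
σ_M = (5/ln 10) · (σ_p/p) = 2.1715 × 36/392.0 = 2.1715 × 0.091837 = 0.19942.

σ_M = 0.20 mag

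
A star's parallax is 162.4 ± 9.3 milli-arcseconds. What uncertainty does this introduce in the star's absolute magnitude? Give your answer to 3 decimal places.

σ_M = 0.124 mag

M = m − 5 log₁₀ d + 5 = m + 5 log₁₀ p + 5, so ∂M/∂p = 5/(p ln 10).
σ_M = (5/ln 10) · (σ_p/p) = 2.1715 × 9.3/162.4 = 2.1715 × 0.057266 = 0.12435.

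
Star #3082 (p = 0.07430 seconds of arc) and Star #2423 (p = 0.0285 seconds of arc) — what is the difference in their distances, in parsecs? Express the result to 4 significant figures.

d_A = 1/0.07430″ = 13.459 pc; d_B = 1/0.02850″ = 35.088 pc.
|d_B − d_A| = |35.088 − 13.459| = 21.629 pc.

21.63 pc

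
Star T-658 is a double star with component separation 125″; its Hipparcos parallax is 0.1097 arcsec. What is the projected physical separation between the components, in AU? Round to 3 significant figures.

1140 AU

d = 1/p = 1/0.1097″ = 9.1158 pc.
At distance d (pc), an angle of θ arcsec spans θ·d AU: s = 125 × 9.1158 = 1139.5 AU.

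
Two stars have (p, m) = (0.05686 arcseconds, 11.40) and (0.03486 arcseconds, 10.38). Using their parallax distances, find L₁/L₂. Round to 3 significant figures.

L₁/L₂ = 0.147

d₁ = 1/p₁ = 1/0.05686″ = 17.587 pc; d₂ = 1/p₂ = 1/0.03486″ = 28.686 pc.
M₁ = m₁ − 5 log₁₀ d₁ + 5 = 11.40 − 6.2260 + 5 = 10.1740.
M₂ = 10.38 − 7.2883 + 5 = 8.0917.
L₁/L₂ = 10^(0.4(M₂ − M₁)) = 10^(0.4 × (-2.0823)) = 10^(-0.83292) = 0.14692.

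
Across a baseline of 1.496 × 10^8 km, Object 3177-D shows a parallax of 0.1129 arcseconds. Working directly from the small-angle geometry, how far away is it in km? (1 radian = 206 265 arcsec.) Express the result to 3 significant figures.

θ = 0.1129″ = 0.1129/206265 = 5.4735 × 10^-7 rad.
d = B/θ = (1.496 × 10^8) / (5.4735 × 10^-7) = 2.7332 × 10^14 km.

2.73 × 10^14 km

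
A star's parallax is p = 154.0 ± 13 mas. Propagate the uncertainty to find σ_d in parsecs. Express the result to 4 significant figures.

d = 1/p, so σ_d = σ_p / p².
σ_d = 0.0130 / (0.1540)² = 0.0130 / 0.023716 = 0.54815 pc.

0.5482 pc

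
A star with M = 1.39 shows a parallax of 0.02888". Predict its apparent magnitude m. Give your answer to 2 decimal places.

d = 1/p = 1/0.02888″ = 34.626 pc.
m − M = 5 log₁₀ d − 5 = 5 log₁₀(34.626) − 5 = 7.6970 − 5 = 2.6970.
m = M + (m − M) = 1.39 + 2.6970 = 4.09.

m = 4.09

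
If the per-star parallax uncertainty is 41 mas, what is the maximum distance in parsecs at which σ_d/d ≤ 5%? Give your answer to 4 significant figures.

1.220 pc

σ_d/d = σ_p/p, so the condition is σ_p/p ≤ 0.05, i.e. p ≥ σ_p/0.05.
p_min = 41/0.05 = 820 mas = 0.82 arcsec.
d_max = 1/p_min = 1/0.82 = 1.2195 pc.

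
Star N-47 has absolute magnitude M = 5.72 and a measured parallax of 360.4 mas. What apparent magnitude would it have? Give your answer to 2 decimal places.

d = 1/p = 1/0.3604″ = 2.7747 pc.
m − M = 5 log₁₀ d − 5 = 5 log₁₀(2.7747) − 5 = 2.2161 − 5 = -2.7839.
m = M + (m − M) = 5.72 + (-2.7839) = 2.94.

m = 2.94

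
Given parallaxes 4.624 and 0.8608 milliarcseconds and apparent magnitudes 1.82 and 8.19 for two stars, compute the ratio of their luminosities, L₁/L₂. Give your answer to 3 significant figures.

L₁/L₂ = 12.2

d₁ = 1/p₁ = 1/0.004624″ = 216.26 pc; d₂ = 1/p₂ = 1/0.0008608″ = 1161.7 pc.
M₁ = m₁ − 5 log₁₀ d₁ + 5 = 1.82 − 11.6749 + 5 = -4.8549.
M₂ = 8.19 − 15.3255 + 5 = -2.1355.
L₁/L₂ = 10^(0.4(M₂ − M₁)) = 10^(0.4 × 2.7194) = 10^1.08776 = 12.239.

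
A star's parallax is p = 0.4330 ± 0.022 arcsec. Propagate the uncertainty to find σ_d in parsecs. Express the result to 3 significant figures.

d = 1/p, so σ_d = σ_p / p².
σ_d = 0.0220 / (0.4330)² = 0.0220 / 0.18749 = 0.11734 pc.

0.117 pc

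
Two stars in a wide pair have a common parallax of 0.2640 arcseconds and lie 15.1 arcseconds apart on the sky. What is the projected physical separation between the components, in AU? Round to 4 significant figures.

57.20 AU

d = 1/p = 1/0.2640″ = 3.7879 pc.
At distance d (pc), an angle of θ arcsec spans θ·d AU: s = 15.1 × 3.7879 = 57.197 AU.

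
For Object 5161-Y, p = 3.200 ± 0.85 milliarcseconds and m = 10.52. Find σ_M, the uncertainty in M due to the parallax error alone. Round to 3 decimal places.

M = m − 5 log₁₀ d + 5 = m + 5 log₁₀ p + 5, so ∂M/∂p = 5/(p ln 10).
σ_M = (5/ln 10) · (σ_p/p) = 2.1715 × 0.85/3.200 = 2.1715 × 0.26563 = 0.57682.

σ_M = 0.577 mag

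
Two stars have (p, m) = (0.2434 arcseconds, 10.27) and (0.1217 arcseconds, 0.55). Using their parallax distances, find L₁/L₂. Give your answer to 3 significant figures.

d₁ = 1/p₁ = 1/0.2434″ = 4.1085 pc; d₂ = 1/p₂ = 1/0.1217″ = 8.2169 pc.
M₁ = m₁ − 5 log₁₀ d₁ + 5 = 10.27 − 3.0684 + 5 = 12.2016.
M₂ = 0.55 − 4.5735 + 5 = 0.9765.
L₁/L₂ = 10^(0.4(M₂ − M₁)) = 10^(0.4 × (-11.2251)) = 10^(-4.49004) = 0.000032356.

L₁/L₂ = 3.24 × 10^-5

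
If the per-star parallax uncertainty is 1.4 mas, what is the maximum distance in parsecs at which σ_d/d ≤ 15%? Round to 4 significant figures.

σ_d/d = σ_p/p, so the condition is σ_p/p ≤ 0.15, i.e. p ≥ σ_p/0.15.
p_min = 1.4/0.15 = 9.3333 mas = 0.0093333 arcsec.
d_max = 1/p_min = 1/0.0093333 = 107.14 pc.

107.1 pc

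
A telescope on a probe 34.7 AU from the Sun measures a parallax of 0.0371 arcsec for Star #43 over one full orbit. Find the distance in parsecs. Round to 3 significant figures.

935 pc

With baseline B (in AU) and parallax p (in arcsec), d = B/p parsecs.
d = 34.7 / 0.0371 = 935.31 pc.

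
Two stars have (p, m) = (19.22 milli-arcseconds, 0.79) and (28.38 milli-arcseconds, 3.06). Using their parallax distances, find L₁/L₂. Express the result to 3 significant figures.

d₁ = 1/p₁ = 1/0.01922″ = 52.029 pc; d₂ = 1/p₂ = 1/0.02838″ = 35.236 pc.
M₁ = m₁ − 5 log₁₀ d₁ + 5 = 0.79 − 8.5812 + 5 = -2.7912.
M₂ = 3.06 − 7.7349 + 5 = 0.3251.
L₁/L₂ = 10^(0.4(M₂ − M₁)) = 10^(0.4 × 3.1163) = 10^1.24652 = 17.641.

L₁/L₂ = 17.6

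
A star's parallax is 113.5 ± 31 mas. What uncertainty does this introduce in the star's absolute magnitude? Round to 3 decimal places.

M = m − 5 log₁₀ d + 5 = m + 5 log₁₀ p + 5, so ∂M/∂p = 5/(p ln 10).
σ_M = (5/ln 10) · (σ_p/p) = 2.1715 × 31/113.5 = 2.1715 × 0.27313 = 0.5931.

σ_M = 0.593 mag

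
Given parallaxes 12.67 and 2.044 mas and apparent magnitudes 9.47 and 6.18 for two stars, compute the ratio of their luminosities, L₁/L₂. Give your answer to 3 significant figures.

d₁ = 1/p₁ = 1/0.01267″ = 78.927 pc; d₂ = 1/p₂ = 1/0.002044″ = 489.24 pc.
M₁ = m₁ − 5 log₁₀ d₁ + 5 = 9.47 − 9.4861 + 5 = 4.9839.
M₂ = 6.18 − 13.4476 + 5 = -2.2676.
L₁/L₂ = 10^(0.4(M₂ − M₁)) = 10^(0.4 × (-7.2515)) = 10^(-2.90060) = 0.0012572.

L₁/L₂ = 0.00126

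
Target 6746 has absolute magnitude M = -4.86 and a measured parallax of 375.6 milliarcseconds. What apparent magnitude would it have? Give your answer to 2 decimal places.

m = -7.73

d = 1/p = 1/0.3756″ = 2.6624 pc.
m − M = 5 log₁₀ d − 5 = 5 log₁₀(2.6624) − 5 = 2.1264 − 5 = -2.8736.
m = M + (m − M) = -4.86 + (-2.8736) = -7.73.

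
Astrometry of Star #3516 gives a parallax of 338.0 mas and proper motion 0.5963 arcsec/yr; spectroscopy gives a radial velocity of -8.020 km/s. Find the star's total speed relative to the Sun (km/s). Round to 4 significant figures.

d = 1/p = 1/0.3380″ = 2.9586 pc.
v_t = 4.740 μ d = 4.740 × 0.5963 × 2.9586 = 8.3624 km/s.
v = √(v_r² + v_t²) = √((-8.020)² + 8.3624²) = √134.25 = 11.587 km/s.

11.59 km/s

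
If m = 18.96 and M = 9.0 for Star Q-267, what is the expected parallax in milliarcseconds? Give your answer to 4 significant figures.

1.019 mas

m − M = 18.96 − 9.0 = 9.96.
d = 10^((m−M)/5 + 1) = 10^2.992 = 981.75 pc.
p = 1/d = 1/981.75 = 0.0010186 arcsec = 1.0186 mas.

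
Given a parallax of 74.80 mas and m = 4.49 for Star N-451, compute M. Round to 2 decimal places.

M = 3.86

d = 1/p = 1/0.07480″ = 13.369 pc.
m − M = 5 log₁₀(13.369) − 5 = 5.6305 − 5 = 0.6305.
M = m − (m − M) = 4.49 − 0.6305 = 3.86.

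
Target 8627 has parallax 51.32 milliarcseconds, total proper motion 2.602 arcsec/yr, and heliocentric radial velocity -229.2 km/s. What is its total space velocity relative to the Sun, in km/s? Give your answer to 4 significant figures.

d = 1/p = 1/0.05132″ = 19.486 pc.
v_t = 4.740 μ d = 4.740 × 2.602 × 19.486 = 240.33 km/s.
v = √(v_r² + v_t²) = √((-229.2)² + 240.33²) = √110291 = 332.1 km/s.

332.1 km/s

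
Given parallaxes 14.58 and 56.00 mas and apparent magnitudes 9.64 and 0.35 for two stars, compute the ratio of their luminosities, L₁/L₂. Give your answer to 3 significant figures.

L₁/L₂ = 0.00284

d₁ = 1/p₁ = 1/0.01458″ = 68.587 pc; d₂ = 1/p₂ = 1/0.05600″ = 17.857 pc.
M₁ = m₁ − 5 log₁₀ d₁ + 5 = 9.64 − 9.1812 + 5 = 5.4588.
M₂ = 0.35 − 6.2590 + 5 = -0.9090.
L₁/L₂ = 10^(0.4(M₂ − M₁)) = 10^(0.4 × (-6.3678)) = 10^(-2.54712) = 0.0028371.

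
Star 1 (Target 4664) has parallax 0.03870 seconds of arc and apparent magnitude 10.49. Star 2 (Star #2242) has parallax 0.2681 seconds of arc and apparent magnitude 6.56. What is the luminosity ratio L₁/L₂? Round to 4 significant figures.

d₁ = 1/p₁ = 1/0.03870″ = 25.84 pc; d₂ = 1/p₂ = 1/0.2681″ = 3.73 pc.
M₁ = m₁ − 5 log₁₀ d₁ + 5 = 10.49 − 7.0615 + 5 = 8.4285.
M₂ = 6.56 − 2.8585 + 5 = 8.7015.
L₁/L₂ = 10^(0.4(M₂ − M₁)) = 10^(0.4 × 0.2730) = 10^0.10920 = 1.2859.

L₁/L₂ = 1.286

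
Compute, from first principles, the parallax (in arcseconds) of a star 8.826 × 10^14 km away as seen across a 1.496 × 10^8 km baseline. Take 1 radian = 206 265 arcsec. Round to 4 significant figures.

θ ≈ B/d = (1.496 × 10^8) / (8.826 × 10^14) = 1.6950 × 10^-7 rad.
In arcseconds: 1.6950 × 10^-7 × 206265 = 0.034962″.

0.03496 arcsec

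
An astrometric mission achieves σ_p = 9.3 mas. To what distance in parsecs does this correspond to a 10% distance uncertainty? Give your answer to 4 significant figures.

10.75 pc

σ_d/d = σ_p/p, so the condition is σ_p/p ≤ 0.10, i.e. p ≥ σ_p/0.10.
p_min = 9.3/0.10 = 93 mas = 0.093 arcsec.
d_max = 1/p_min = 1/0.093 = 10.753 pc.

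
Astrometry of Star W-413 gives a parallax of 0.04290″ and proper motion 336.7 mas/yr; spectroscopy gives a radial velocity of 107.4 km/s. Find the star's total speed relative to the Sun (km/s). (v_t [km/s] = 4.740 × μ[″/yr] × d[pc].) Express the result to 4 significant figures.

113.7 km/s

d = 1/p = 1/0.04290″ = 23.31 pc.
μ = 336.7 mas/yr = 0.3367 ″/yr.
v_t = 4.740 μ d = 4.740 × 0.3367 × 23.31 = 37.202 km/s.
v = √(v_r² + v_t²) = √(107.4² + 37.202²) = √12918.7 = 113.66 km/s.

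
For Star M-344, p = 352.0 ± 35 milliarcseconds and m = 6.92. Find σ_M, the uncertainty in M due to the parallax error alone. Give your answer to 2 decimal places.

M = m − 5 log₁₀ d + 5 = m + 5 log₁₀ p + 5, so ∂M/∂p = 5/(p ln 10).
σ_M = (5/ln 10) · (σ_p/p) = 2.1715 × 35/352.0 = 2.1715 × 0.099432 = 0.21592.

σ_M = 0.22 mag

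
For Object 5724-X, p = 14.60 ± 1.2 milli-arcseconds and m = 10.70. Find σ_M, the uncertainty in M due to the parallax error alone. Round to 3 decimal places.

M = m − 5 log₁₀ d + 5 = m + 5 log₁₀ p + 5, so ∂M/∂p = 5/(p ln 10).
σ_M = (5/ln 10) · (σ_p/p) = 2.1715 × 1.2/14.60 = 2.1715 × 0.082192 = 0.17848.

σ_M = 0.178 mag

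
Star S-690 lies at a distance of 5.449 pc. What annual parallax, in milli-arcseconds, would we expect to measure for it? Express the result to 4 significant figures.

p = 1/d = 1/5.449 = 0.18352 arcsec.
= 0.18352 × 1000 = 183.52 mas.

183.5 mas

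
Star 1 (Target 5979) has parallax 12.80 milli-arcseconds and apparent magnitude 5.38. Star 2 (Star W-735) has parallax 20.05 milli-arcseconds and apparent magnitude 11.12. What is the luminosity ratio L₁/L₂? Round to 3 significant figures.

d₁ = 1/p₁ = 1/0.01280″ = 78.125 pc; d₂ = 1/p₂ = 1/0.02005″ = 49.875 pc.
M₁ = m₁ − 5 log₁₀ d₁ + 5 = 5.38 − 9.4640 + 5 = 0.9160.
M₂ = 11.12 − 8.4894 + 5 = 7.6306.
L₁/L₂ = 10^(0.4(M₂ − M₁)) = 10^(0.4 × 6.7146) = 10^2.68584 = 485.11.

L₁/L₂ = 485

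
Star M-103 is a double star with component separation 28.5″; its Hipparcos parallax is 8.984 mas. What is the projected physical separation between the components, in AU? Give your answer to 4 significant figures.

d = 1/p = 1/0.008984″ = 111.31 pc.
At distance d (pc), an angle of θ arcsec spans θ·d AU: s = 28.5 × 111.31 = 3172.3 AU.

3172 AU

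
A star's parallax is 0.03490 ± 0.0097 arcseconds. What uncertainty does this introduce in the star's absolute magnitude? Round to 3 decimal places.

M = m − 5 log₁₀ d + 5 = m + 5 log₁₀ p + 5, so ∂M/∂p = 5/(p ln 10).
σ_M = (5/ln 10) · (σ_p/p) = 2.1715 × 0.0097/0.03490 = 2.1715 × 0.27794 = 0.60355.

σ_M = 0.604 mag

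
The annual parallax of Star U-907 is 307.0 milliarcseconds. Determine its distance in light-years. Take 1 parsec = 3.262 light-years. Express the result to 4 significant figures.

10.63 light years

p = 307.0 milliarcseconds = 0.3070 arcsec.
d = 1/p = 1/0.3070 = 3.2573 pc.
In light-years: 3.2573 × 3.262 = 10.625 ly.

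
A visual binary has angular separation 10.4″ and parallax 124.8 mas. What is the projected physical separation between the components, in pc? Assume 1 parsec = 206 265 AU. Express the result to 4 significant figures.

d = 1/p = 1/0.1248″ = 8.0128 pc.
At distance d (pc), an angle of θ arcsec spans θ·d AU: s = 10.4 × 8.0128 = 83.333 AU.
= 83.333 / 206265 = 0.00040401 pc.

0.0004040 pc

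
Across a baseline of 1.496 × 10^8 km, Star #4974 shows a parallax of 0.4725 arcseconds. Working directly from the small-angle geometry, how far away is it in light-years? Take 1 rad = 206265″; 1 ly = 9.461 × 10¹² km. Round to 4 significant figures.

θ = 0.4725″ = 0.4725/206265 = 2.2907 × 10^-6 rad.
d = B/θ = (1.496 × 10^8) / (2.2907 × 10^-6) = 6.5308 × 10^13 km = (6.5308 × 10^13) / (9.461 × 10^12) ly = 6.9029 ly.

6.903 ly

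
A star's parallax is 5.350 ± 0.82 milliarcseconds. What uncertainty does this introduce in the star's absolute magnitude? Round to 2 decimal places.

M = m − 5 log₁₀ d + 5 = m + 5 log₁₀ p + 5, so ∂M/∂p = 5/(p ln 10).
σ_M = (5/ln 10) · (σ_p/p) = 2.1715 × 0.82/5.350 = 2.1715 × 0.15327 = 0.33283.

σ_M = 0.33 mag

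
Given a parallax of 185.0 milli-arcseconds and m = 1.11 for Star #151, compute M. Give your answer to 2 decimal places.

M = 2.45

d = 1/p = 1/0.1850″ = 5.4054 pc.
m − M = 5 log₁₀(5.4054) − 5 = 3.6641 − 5 = -1.3359.
M = m − (m − M) = 1.11 − (-1.3359) = 2.45.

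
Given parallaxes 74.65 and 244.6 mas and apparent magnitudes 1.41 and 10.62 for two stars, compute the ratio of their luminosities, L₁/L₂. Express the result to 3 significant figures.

L₁/L₂ = 51900

d₁ = 1/p₁ = 1/0.07465″ = 13.396 pc; d₂ = 1/p₂ = 1/0.2446″ = 4.0883 pc.
M₁ = m₁ − 5 log₁₀ d₁ + 5 = 1.41 − 5.6349 + 5 = 0.7751.
M₂ = 10.62 − 3.0577 + 5 = 12.5623.
L₁/L₂ = 10^(0.4(M₂ − M₁)) = 10^(0.4 × 11.7872) = 10^4.71488 = 51866.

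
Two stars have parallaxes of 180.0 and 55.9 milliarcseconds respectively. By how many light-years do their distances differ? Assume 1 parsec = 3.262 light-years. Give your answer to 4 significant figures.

d_A = 1/0.1800″ = 5.5556 pc; d_B = 1/0.05590″ = 17.889 pc.
|d_B − d_A| = |17.889 − 5.5556| = 12.333 pc = 12.333 × 3.262 ly = 40.23 ly.

40.23 ly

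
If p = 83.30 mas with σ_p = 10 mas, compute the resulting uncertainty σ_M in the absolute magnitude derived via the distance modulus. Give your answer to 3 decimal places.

σ_M = 0.261 mag

M = m − 5 log₁₀ d + 5 = m + 5 log₁₀ p + 5, so ∂M/∂p = 5/(p ln 10).
σ_M = (5/ln 10) · (σ_p/p) = 2.1715 × 10/83.30 = 2.1715 × 0.12005 = 0.26069.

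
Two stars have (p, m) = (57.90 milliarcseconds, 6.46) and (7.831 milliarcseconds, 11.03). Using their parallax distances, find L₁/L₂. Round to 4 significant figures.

L₁/L₂ = 1.231

d₁ = 1/p₁ = 1/0.05790″ = 17.271 pc; d₂ = 1/p₂ = 1/0.007831″ = 127.7 pc.
M₁ = m₁ − 5 log₁₀ d₁ + 5 = 6.46 − 6.1866 + 5 = 5.2734.
M₂ = 11.03 − 10.5310 + 5 = 5.4990.
L₁/L₂ = 10^(0.4(M₂ − M₁)) = 10^(0.4 × 0.2256) = 10^0.09024 = 1.2309.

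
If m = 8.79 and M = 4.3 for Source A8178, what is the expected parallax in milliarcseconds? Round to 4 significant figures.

12.65 mas

m − M = 8.79 − 4.3 = 4.49.
d = 10^((m−M)/5 + 1) = 10^1.898 = 79.068 pc.
p = 1/d = 1/79.068 = 0.012647 arcsec = 12.647 mas.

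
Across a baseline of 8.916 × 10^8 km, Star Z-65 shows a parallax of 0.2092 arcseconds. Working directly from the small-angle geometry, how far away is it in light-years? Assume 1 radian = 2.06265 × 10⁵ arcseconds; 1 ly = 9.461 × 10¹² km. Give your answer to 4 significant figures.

θ = 0.2092″ = 0.2092/206265 = 1.0142 × 10^-6 rad.
d = B/θ = (8.916 × 10^8) / (1.0142 × 10^-6) = 8.7912 × 10^14 km = (8.7912 × 10^14) / (9.461 × 10^12) ly = 92.92 ly.

92.92 ly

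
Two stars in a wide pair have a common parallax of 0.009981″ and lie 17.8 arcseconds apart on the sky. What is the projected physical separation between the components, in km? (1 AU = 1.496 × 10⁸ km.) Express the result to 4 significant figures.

2.668 × 10^11 km

d = 1/p = 1/0.009981″ = 100.19 pc.
At distance d (pc), an angle of θ arcsec spans θ·d AU: s = 17.8 × 100.19 = 1783.4 AU.
= 1783.4 × 1.496 × 10⁸ km = 2.6680 × 10^11 km.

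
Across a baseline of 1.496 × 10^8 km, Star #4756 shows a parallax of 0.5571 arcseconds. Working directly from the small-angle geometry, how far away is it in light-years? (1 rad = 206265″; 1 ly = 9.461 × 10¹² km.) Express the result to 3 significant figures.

θ = 0.5571″ = 0.5571/206265 = 2.7009 × 10^-6 rad.
d = B/θ = (1.496 × 10^8) / (2.7009 × 10^-6) = 5.5389 × 10^13 km = (5.5389 × 10^13) / (9.461 × 10^12) ly = 5.8545 ly.

5.85 ly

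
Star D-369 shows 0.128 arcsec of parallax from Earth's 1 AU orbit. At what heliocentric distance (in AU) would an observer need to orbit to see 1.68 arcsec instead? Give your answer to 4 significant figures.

13.13 AU

Parallax scales linearly with baseline: p ∝ B, so B = p_target / p_Earth × 1 AU.
B = 1.68 / 0.128 = 13.125 AU.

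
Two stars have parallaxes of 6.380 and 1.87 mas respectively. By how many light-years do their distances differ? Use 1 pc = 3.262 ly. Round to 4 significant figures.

1233 ly

d_A = 1/0.006380″ = 156.74 pc; d_B = 1/0.001870″ = 534.76 pc.
|d_B − d_A| = |534.76 − 156.74| = 378.02 pc = 378.02 × 3.262 ly = 1233.1 ly.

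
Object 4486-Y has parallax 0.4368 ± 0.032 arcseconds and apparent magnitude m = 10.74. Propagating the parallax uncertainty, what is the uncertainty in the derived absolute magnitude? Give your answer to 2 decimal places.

σ_M = 0.16 mag

M = m − 5 log₁₀ d + 5 = m + 5 log₁₀ p + 5, so ∂M/∂p = 5/(p ln 10).
σ_M = (5/ln 10) · (σ_p/p) = 2.1715 × 0.032/0.4368 = 2.1715 × 0.07326 = 0.15908.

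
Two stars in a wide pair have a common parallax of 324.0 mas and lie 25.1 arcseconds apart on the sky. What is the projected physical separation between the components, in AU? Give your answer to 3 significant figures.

d = 1/p = 1/0.3240″ = 3.0864 pc.
At distance d (pc), an angle of θ arcsec spans θ·d AU: s = 25.1 × 3.0864 = 77.469 AU.

77.5 AU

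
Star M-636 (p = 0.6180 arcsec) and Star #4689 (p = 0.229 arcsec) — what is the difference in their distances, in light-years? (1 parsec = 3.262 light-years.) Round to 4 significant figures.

d_A = 1/0.6180″ = 1.6181 pc; d_B = 1/0.2290″ = 4.3668 pc.
|d_B − d_A| = |4.3668 − 1.6181| = 2.7487 pc = 2.7487 × 3.262 ly = 8.9663 ly.

8.966 ly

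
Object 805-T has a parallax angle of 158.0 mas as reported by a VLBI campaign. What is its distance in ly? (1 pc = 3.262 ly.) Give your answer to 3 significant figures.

p = 158.0 mas = 0.1580 arcsec.
d = 1/p = 1/0.1580 = 6.3291 pc.
In light-years: 6.3291 × 3.262 = 20.646 ly.

20.6 ly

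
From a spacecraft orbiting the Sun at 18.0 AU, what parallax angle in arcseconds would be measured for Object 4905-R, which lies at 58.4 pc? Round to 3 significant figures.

p (arcsec) = B (AU) / d (pc).
p = 18.0 / 58.4 = 0.30822 arcsec.

0.308 arcsec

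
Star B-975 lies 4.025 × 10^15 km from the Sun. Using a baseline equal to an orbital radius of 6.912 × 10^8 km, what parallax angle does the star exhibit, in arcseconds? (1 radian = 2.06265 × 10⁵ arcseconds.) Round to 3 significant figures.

0.0354 arcsec

θ ≈ B/d = (6.912 × 10^8) / (4.025 × 10^15) = 1.7173 × 10^-7 rad.
In arcseconds: 1.7173 × 10^-7 × 206265 = 0.035422″.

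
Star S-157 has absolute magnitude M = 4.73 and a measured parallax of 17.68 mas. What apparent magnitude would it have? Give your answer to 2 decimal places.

m = 8.49

d = 1/p = 1/0.01768″ = 56.561 pc.
m − M = 5 log₁₀ d − 5 = 5 log₁₀(56.561) − 5 = 8.7626 − 5 = 3.7626.
m = M + (m − M) = 4.73 + 3.7626 = 8.49.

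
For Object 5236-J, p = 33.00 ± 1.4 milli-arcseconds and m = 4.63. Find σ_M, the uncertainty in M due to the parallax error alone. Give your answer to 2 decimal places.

σ_M = 0.09 mag

M = m − 5 log₁₀ d + 5 = m + 5 log₁₀ p + 5, so ∂M/∂p = 5/(p ln 10).
σ_M = (5/ln 10) · (σ_p/p) = 2.1715 × 1.4/33.00 = 2.1715 × 0.042424 = 0.092124.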